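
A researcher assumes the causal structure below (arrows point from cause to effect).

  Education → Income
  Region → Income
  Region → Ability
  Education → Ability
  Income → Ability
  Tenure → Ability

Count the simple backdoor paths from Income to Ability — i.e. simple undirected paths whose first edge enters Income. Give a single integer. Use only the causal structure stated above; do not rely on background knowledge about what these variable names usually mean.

2

A backdoor path from Income to Ability is any simple undirected path whose first edge points into Income (i.e. leaves Income via a parent).
Parents of Income: {Education, Region}.
Enumerating:
  P1: Income <- Education -> Ability
  P2: Income <- Region -> Ability
That exhausts the simple backdoor paths. Count: 2.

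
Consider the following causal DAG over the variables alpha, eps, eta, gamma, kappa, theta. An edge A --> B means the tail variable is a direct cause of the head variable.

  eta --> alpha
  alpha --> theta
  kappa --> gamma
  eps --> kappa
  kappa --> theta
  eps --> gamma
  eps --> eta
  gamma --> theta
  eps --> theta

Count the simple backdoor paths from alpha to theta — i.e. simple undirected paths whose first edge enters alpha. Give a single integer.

5

A backdoor path from alpha to theta is any simple undirected path whose first edge points into alpha (i.e. leaves alpha via a parent).
Parents of alpha: {eta}.
Enumerating:
  P1: alpha <- eta <- eps -> kappa -> gamma -> theta
  P2: alpha <- eta <- eps -> kappa -> theta
  P3: alpha <- eta <- eps -> gamma <- kappa -> theta
  P4: alpha <- eta <- eps -> gamma -> theta
  P5: alpha <- eta <- eps -> theta
That exhausts the simple backdoor paths. Count: 5.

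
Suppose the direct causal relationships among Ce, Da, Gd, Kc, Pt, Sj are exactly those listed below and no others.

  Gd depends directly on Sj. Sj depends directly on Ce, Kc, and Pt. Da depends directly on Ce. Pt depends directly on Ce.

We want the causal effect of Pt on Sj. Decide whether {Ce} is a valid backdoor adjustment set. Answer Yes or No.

Yes

Backdoor paths from Pt to Sj (paths whose first edge points into Pt):
  P1: Pt <- Ce -> Sj
Condition 1 (no descendant of Pt in the set): holds — descendants of Pt are {Gd, Sj}; none are in {Ce}.
Condition 2 (every backdoor path blocked by {Ce}):
  P1: blocked at fork node Ce ∈ conditioning set.
{Ce} satisfies the backdoor criterion.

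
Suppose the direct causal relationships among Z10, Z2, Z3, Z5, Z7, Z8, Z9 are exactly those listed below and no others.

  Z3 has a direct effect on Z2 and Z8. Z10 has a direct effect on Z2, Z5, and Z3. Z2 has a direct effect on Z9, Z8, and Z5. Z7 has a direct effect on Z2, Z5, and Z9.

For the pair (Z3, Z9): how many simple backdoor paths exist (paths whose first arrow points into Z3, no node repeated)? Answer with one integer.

7

A backdoor path from Z3 to Z9 is any simple undirected path whose first edge points into Z3 (i.e. leaves Z3 via a parent).
Parents of Z3: {Z10}.
Enumerating:
  P1: Z3 <- Z10 -> Z2 <- Z7 -> Z9
  P2: Z3 <- Z10 -> Z2 -> Z5 <- Z7 -> Z9
  P3: Z3 <- Z10 -> Z2 -> Z9
  P4: Z3 <- Z10 -> Z5 <- Z7 -> Z2 -> Z9
  P5: Z3 <- Z10 -> Z5 <- Z7 -> Z9
  P6: Z3 <- Z10 -> Z5 <- Z2 <- Z7 -> Z9
  P7: Z3 <- Z10 -> Z5 <- Z2 -> Z9
That exhausts the simple backdoor paths. Count: 7.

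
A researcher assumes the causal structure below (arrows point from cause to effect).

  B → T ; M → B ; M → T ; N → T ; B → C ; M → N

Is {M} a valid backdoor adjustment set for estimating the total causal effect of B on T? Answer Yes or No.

Backdoor paths from B to T (paths whose first edge points into B):
  P1: B <- M -> N -> T
  P2: B <- M -> T
Condition 1 (no descendant of B in the set): holds — descendants of B are {C, T}; none are in {M}.
Condition 2 (every backdoor path blocked by {M}):
  P1: blocked at fork node M ∈ conditioning set.
  P2: blocked at fork node M ∈ conditioning set.
{M} satisfies the backdoor criterion.

Yes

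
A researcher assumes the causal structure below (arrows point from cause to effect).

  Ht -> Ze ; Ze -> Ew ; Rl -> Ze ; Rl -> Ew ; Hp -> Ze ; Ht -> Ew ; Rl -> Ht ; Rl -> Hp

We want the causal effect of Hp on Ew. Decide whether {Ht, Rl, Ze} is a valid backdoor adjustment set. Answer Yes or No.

Backdoor paths from Hp to Ew (paths whose first edge points into Hp):
  P1: Hp <- Rl -> Ht -> Ze -> Ew
  P2: Hp <- Rl -> Ht -> Ew
  P3: Hp <- Rl -> Ze <- Ht -> Ew
  P4: Hp <- Rl -> Ze -> Ew
  P5: Hp <- Rl -> Ew
Condition 1 (no descendant of Hp in the set): FAILS — Ze is a descendant of Hp.
Condition 2 (every backdoor path blocked by {Ht, Rl, Ze}):
  P1: blocked at fork node Rl ∈ conditioning set.
  P2: blocked at fork node Rl ∈ conditioning set.
  P3: blocked at fork node Rl ∈ conditioning set.
  P4: blocked at fork node Rl ∈ conditioning set.
  P5: blocked at fork node Rl ∈ conditioning set.
{Ht, Rl, Ze} does not satisfy the backdoor criterion.

No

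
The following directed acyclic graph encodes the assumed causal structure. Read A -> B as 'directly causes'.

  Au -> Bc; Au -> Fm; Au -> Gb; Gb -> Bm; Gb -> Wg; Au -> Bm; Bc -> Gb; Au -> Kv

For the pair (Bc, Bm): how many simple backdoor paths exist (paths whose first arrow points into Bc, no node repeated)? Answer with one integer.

2

A backdoor path from Bc to Bm is any simple undirected path whose first edge points into Bc (i.e. leaves Bc via a parent).
Parents of Bc: {Au}.
Enumerating:
  P1: Bc <- Au -> Gb -> Bm
  P2: Bc <- Au -> Bm
That exhausts the simple backdoor paths. Count: 2.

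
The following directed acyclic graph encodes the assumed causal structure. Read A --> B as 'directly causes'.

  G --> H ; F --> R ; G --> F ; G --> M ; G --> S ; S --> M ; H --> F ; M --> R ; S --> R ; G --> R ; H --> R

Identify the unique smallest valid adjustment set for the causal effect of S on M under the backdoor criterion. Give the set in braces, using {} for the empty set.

Variables eligible for adjustment (non-descendants of S, excluding S and M): {F, G, H}.
Backdoor paths from S to M:
  P1: S <- G -> H -> F -> R <- M
  P2: S <- G -> H -> R <- M
  P3: S <- G -> F <- H -> R <- M
  P4: S <- G -> F -> R <- M
  P5: S <- G -> M
  P6: S <- G -> R <- M
The empty set is not sufficient: P5 (S <- G -> M) has no collider blocking it and no conditioned non-collider, so it is open.
Try {G}:
  P1: blocked at fork node G ∈ conditioning set.
  P2: blocked at fork node G ∈ conditioning set.
  P3: blocked at fork node G ∈ conditioning set.
  P4: blocked at fork node G ∈ conditioning set.
  P5: blocked at fork node G ∈ conditioning set.
  P6: blocked at fork node G ∈ conditioning set.
{G} contains no descendant of S and blocks every backdoor path.
No other singleton works — e.g. {H} leaves P5 open — so {G} is the unique smallest valid adjustment set.

{G}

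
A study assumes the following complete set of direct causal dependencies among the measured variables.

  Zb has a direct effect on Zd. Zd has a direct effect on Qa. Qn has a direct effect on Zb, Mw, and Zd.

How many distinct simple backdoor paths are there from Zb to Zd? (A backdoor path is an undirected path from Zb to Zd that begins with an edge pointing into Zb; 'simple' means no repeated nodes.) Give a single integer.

A backdoor path from Zb to Zd is any simple undirected path whose first edge points into Zb (i.e. leaves Zb via a parent).
Parents of Zb: {Qn}.
Enumerating:
  P1: Zb <- Qn -> Zd
That exhausts the simple backdoor paths. Count: 1.

1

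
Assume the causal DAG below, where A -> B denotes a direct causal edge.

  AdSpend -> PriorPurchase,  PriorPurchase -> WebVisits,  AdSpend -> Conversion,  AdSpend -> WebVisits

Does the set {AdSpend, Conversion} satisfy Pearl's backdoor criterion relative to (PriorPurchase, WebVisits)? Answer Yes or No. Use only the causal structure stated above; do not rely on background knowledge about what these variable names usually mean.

Yes

Backdoor paths from PriorPurchase to WebVisits (paths whose first edge points into PriorPurchase):
  P1: PriorPurchase <- AdSpend -> WebVisits
Condition 1 (no descendant of PriorPurchase in the set): holds — descendants of PriorPurchase are {WebVisits}; none are in {AdSpend, Conversion}.
Condition 2 (every backdoor path blocked by {AdSpend, Conversion}):
  P1: blocked at fork node AdSpend ∈ conditioning set.
{AdSpend, Conversion} satisfies the backdoor criterion.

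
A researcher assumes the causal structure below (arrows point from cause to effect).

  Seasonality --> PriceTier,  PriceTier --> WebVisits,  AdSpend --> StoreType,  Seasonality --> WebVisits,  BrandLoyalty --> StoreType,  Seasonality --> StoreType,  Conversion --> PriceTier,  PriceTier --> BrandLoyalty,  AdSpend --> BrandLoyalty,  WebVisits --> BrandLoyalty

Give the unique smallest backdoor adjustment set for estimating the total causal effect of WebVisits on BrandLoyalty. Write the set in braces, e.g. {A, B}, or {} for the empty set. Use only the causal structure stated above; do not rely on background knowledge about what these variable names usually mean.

Variables eligible for adjustment (non-descendants of WebVisits, excluding WebVisits and BrandLoyalty): {AdSpend, Conversion, PriceTier, Seasonality}.
Backdoor paths from WebVisits to BrandLoyalty:
  P1: WebVisits <- Seasonality -> PriceTier -> BrandLoyalty
  P2: WebVisits <- Seasonality -> StoreType <- AdSpend -> BrandLoyalty
  P3: WebVisits <- Seasonality -> StoreType <- BrandLoyalty
  P4: WebVisits <- PriceTier <- Seasonality -> StoreType <- AdSpend -> BrandLoyalty
  P5: WebVisits <- PriceTier <- Seasonality -> StoreType <- BrandLoyalty
  P6: WebVisits <- PriceTier -> BrandLoyalty
The empty set is not sufficient: P1 (WebVisits <- Seasonality -> PriceTier -> BrandLoyalty) has no collider blocking it and no conditioned non-collider, so it is open.
Try {PriceTier}:
  P1: blocked at chain node PriceTier ∈ conditioning set.
  P2: blocked at collider StoreType (neither it nor any descendant is in the conditioning set).
  P3: blocked at collider StoreType (neither it nor any descendant is in the conditioning set).
  P4: blocked at chain node PriceTier ∈ conditioning set.
  P5: blocked at chain node PriceTier ∈ conditioning set.
  P6: blocked at fork node PriceTier ∈ conditioning set.
{PriceTier} contains no descendant of WebVisits and blocks every backdoor path.
No other singleton works — e.g. {Conversion} leaves P1 open — so {PriceTier} is the unique smallest valid adjustment set.

{PriceTier}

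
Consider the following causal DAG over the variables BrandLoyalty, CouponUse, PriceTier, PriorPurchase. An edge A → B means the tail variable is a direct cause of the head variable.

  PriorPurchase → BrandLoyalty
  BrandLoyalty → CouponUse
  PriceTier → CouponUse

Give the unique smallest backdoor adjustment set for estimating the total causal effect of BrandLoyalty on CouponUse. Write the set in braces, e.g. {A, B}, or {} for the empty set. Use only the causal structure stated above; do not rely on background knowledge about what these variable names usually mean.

{}

Variables eligible for adjustment (non-descendants of BrandLoyalty, excluding BrandLoyalty and CouponUse): {PriceTier, PriorPurchase}.
Backdoor paths from BrandLoyalty to CouponUse:
  (none)
With no backdoor paths the empty set already satisfies the criterion, and it is trivially minimal.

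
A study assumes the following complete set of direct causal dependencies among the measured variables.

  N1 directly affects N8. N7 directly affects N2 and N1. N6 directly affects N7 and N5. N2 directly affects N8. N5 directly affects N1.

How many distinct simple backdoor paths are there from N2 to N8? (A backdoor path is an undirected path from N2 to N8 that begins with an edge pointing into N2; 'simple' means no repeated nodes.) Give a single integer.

2

A backdoor path from N2 to N8 is any simple undirected path whose first edge points into N2 (i.e. leaves N2 via a parent).
Parents of N2: {N7}.
Enumerating:
  P1: N2 <- N7 <- N6 -> N5 -> N1 -> N8
  P2: N2 <- N7 -> N1 -> N8
That exhausts the simple backdoor paths. Count: 2.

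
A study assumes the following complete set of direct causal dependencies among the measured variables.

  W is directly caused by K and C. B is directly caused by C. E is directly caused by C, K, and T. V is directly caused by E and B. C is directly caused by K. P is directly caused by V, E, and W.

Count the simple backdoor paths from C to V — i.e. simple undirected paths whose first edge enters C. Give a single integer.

A backdoor path from C to V is any simple undirected path whose first edge points into C (i.e. leaves C via a parent).
Parents of C: {K}.
Enumerating:
  P1: C <- K -> E -> V
  P2: C <- K -> E -> P <- V
  P3: C <- K -> W -> P <- E -> V
  P4: C <- K -> W -> P <- V
That exhausts the simple backdoor paths. Count: 4.

4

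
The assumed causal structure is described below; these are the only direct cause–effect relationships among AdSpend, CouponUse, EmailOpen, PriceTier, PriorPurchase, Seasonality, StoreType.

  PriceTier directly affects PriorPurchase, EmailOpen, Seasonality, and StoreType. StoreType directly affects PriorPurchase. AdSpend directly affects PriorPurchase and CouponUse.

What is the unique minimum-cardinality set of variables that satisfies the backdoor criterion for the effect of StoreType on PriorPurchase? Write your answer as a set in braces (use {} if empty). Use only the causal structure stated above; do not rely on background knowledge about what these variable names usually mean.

Variables eligible for adjustment (non-descendants of StoreType, excluding StoreType and PriorPurchase): {AdSpend, CouponUse, EmailOpen, PriceTier, Seasonality}.
Backdoor paths from StoreType to PriorPurchase:
  P1: StoreType <- PriceTier -> PriorPurchase
The empty set is not sufficient: P1 (StoreType <- PriceTier -> PriorPurchase) has no collider blocking it and no conditioned non-collider, so it is open.
Try {PriceTier}:
  P1: blocked at fork node PriceTier ∈ conditioning set.
{PriceTier} contains no descendant of StoreType and blocks every backdoor path.
No other singleton works — e.g. {AdSpend} leaves P1 open — so {PriceTier} is the unique smallest valid adjustment set.

{PriceTier}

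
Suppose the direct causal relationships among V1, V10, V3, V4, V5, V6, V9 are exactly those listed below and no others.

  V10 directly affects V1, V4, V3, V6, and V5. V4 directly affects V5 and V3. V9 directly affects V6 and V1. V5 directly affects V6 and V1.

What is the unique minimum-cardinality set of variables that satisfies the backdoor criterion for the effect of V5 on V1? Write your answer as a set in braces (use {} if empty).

{V10}

Variables eligible for adjustment (non-descendants of V5, excluding V5 and V1): {V10, V3, V4, V9}.
Backdoor paths from V5 to V1:
  P1: V5 <- V10 -> V1
  P2: V5 <- V10 -> V6 <- V9 -> V1
  P3: V5 <- V4 <- V10 -> V1
  P4: V5 <- V4 <- V10 -> V6 <- V9 -> V1
  P5: V5 <- V4 -> V3 <- V10 -> V1
  P6: V5 <- V4 -> V3 <- V10 -> V6 <- V9 -> V1
The empty set is not sufficient: P1 (V5 <- V10 -> V1) has no collider blocking it and no conditioned non-collider, so it is open.
Try {V10}:
  P1: blocked at fork node V10 ∈ conditioning set.
  P2: blocked at fork node V10 ∈ conditioning set.
  P3: blocked at fork node V10 ∈ conditioning set.
  P4: blocked at fork node V10 ∈ conditioning set.
  P5: blocked at collider V3 (neither it nor any descendant is in the conditioning set).
  P6: blocked at collider V3 (neither it nor any descendant is in the conditioning set).
{V10} contains no descendant of V5 and blocks every backdoor path.
No other singleton works — e.g. {V9} leaves P1 open — so {V10} is the unique smallest valid adjustment set.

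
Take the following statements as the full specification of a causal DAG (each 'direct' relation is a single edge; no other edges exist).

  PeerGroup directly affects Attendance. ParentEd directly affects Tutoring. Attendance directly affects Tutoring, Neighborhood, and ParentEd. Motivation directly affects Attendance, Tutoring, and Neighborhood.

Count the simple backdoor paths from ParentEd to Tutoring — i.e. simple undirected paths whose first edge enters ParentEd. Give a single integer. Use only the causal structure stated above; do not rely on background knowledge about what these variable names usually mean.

3

A backdoor path from ParentEd to Tutoring is any simple undirected path whose first edge points into ParentEd (i.e. leaves ParentEd via a parent).
Parents of ParentEd: {Attendance}.
Enumerating:
  P1: ParentEd <- Attendance <- Motivation -> Tutoring
  P2: ParentEd <- Attendance -> Neighborhood <- Motivation -> Tutoring
  P3: ParentEd <- Attendance -> Tutoring
That exhausts the simple backdoor paths. Count: 3.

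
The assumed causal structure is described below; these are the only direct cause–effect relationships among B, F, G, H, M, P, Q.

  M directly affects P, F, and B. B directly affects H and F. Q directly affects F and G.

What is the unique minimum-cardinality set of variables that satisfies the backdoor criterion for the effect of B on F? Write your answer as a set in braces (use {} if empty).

Variables eligible for adjustment (non-descendants of B, excluding B and F): {G, M, P, Q}.
Backdoor paths from B to F:
  P1: B <- M -> F
The empty set is not sufficient: P1 (B <- M -> F) has no collider blocking it and no conditioned non-collider, so it is open.
Try {M}:
  P1: blocked at fork node M ∈ conditioning set.
{M} contains no descendant of B and blocks every backdoor path.
No other singleton works — e.g. {Q} leaves P1 open — so {M} is the unique smallest valid adjustment set.

{M}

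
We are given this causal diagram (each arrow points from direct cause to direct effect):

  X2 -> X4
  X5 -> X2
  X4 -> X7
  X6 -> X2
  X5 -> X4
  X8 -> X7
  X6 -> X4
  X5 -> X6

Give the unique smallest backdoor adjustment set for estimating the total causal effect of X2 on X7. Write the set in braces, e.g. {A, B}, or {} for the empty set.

{X5, X6}

Variables eligible for adjustment (non-descendants of X2, excluding X2 and X7): {X5, X6, X8}.
Backdoor paths from X2 to X7:
  P1: X2 <- X5 -> X6 -> X4 -> X7
  P2: X2 <- X5 -> X4 -> X7
  P3: X2 <- X6 <- X5 -> X4 -> X7
  P4: X2 <- X6 -> X4 -> X7
The empty set is not sufficient: P1 (X2 <- X5 -> X6 -> X4 -> X7) has no collider blocking it and no conditioned non-collider, so it is open.
Try {X5, X6}:
  P1: blocked at fork node X5 ∈ conditioning set.
  P2: blocked at fork node X5 ∈ conditioning set.
  P3: blocked at chain node X6 ∈ conditioning set.
  P4: blocked at fork node X6 ∈ conditioning set.
{X5, X6} contains no descendant of X2 and blocks every backdoor path.
Every element of {X5, X6} is needed (dropping X5 leaves P2 open; dropping X6 leaves P4 open), so no proper subset is valid.
Among all size-2 subsets of the eligible variables, only {X5, X6} blocks every backdoor path, so it is the unique smallest valid adjustment set.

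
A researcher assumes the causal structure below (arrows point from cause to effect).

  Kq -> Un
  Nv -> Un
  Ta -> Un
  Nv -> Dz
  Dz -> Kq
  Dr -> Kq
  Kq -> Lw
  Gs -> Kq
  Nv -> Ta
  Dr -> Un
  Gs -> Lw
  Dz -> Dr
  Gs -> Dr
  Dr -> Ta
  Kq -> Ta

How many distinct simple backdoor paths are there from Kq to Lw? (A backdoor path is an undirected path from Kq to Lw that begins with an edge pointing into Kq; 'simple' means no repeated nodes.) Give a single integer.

A backdoor path from Kq to Lw is any simple undirected path whose first edge points into Kq (i.e. leaves Kq via a parent).
Parents of Kq: {Dr, Dz, Gs}.
Enumerating:
  P1: Kq <- Dz <- Nv -> Ta <- Dr <- Gs -> Lw
  P2: Kq <- Dz <- Nv -> Ta -> Un <- Dr <- Gs -> Lw
  P3: Kq <- Dz <- Nv -> Un <- Dr <- Gs -> Lw
  P4: Kq <- Dz <- Nv -> Un <- Ta <- Dr <- Gs -> Lw
  P5: Kq <- Dz -> Dr <- Gs -> Lw
  P6: Kq <- Gs -> Lw
  P7: Kq <- Dr <- Gs -> Lw
That exhausts the simple backdoor paths. Count: 7.

7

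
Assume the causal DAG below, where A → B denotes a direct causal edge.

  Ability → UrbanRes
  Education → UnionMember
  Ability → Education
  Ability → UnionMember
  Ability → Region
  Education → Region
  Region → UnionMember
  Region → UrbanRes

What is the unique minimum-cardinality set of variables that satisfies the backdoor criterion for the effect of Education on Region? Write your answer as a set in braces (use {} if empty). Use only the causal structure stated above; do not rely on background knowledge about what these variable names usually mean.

{Ability}

Variables eligible for adjustment (non-descendants of Education, excluding Education and Region): {Ability}.
Backdoor paths from Education to Region:
  P1: Education <- Ability -> Region
  P2: Education <- Ability -> UrbanRes <- Region
  P3: Education <- Ability -> UnionMember <- Region
The empty set is not sufficient: P1 (Education <- Ability -> Region) has no collider blocking it and no conditioned non-collider, so it is open.
Try {Ability}:
  P1: blocked at fork node Ability ∈ conditioning set.
  P2: blocked at fork node Ability ∈ conditioning set.
  P3: blocked at fork node Ability ∈ conditioning set.
{Ability} contains no descendant of Education and blocks every backdoor path.
{Ability} is the unique smallest valid adjustment set.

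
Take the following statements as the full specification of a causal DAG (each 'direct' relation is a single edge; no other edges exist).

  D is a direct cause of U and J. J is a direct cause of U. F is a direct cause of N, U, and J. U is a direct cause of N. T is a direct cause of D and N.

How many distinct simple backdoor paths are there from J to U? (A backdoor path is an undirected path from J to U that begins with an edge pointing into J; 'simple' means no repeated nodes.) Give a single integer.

A backdoor path from J to U is any simple undirected path whose first edge points into J (i.e. leaves J via a parent).
Parents of J: {D, F}.
Enumerating:
  P1: J <- F -> U
  P2: J <- F -> N <- T -> D -> U
  P3: J <- F -> N <- U
  P4: J <- D <- T -> N <- F -> U
  P5: J <- D <- T -> N <- U
  P6: J <- D -> U
That exhausts the simple backdoor paths. Count: 6.

6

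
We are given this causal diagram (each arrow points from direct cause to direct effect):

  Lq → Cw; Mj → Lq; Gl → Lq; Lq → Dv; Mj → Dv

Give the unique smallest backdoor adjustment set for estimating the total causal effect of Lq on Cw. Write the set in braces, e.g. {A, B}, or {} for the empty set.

Variables eligible for adjustment (non-descendants of Lq, excluding Lq and Cw): {Gl, Mj}.
Backdoor paths from Lq to Cw:
  (none)
With no backdoor paths the empty set already satisfies the criterion, and it is trivially minimal.

{}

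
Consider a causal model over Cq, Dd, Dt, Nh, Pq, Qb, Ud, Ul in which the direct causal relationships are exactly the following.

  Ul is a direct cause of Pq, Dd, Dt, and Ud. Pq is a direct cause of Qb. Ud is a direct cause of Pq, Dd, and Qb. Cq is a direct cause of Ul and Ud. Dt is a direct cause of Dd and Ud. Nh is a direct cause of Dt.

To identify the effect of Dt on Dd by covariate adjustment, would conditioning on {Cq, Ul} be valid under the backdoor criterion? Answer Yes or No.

Yes

Backdoor paths from Dt to Dd (paths whose first edge points into Dt):
  P1: Dt <- Ul <- Cq -> Ud -> Dd
  P2: Dt <- Ul -> Ud -> Dd
  P3: Dt <- Ul -> Pq <- Ud -> Dd
  P4: Dt <- Ul -> Pq -> Qb <- Ud -> Dd
  P5: Dt <- Ul -> Dd
Condition 1 (no descendant of Dt in the set): holds — descendants of Dt are {Dd, Pq, Qb, Ud}; none are in {Cq, Ul}.
Condition 2 (every backdoor path blocked by {Cq, Ul}):
  P1: blocked at chain node Ul ∈ conditioning set.
  P2: blocked at fork node Ul ∈ conditioning set.
  P3: blocked at fork node Ul ∈ conditioning set.
  P4: blocked at fork node Ul ∈ conditioning set.
  P5: blocked at fork node Ul ∈ conditioning set.
{Cq, Ul} satisfies the backdoor criterion.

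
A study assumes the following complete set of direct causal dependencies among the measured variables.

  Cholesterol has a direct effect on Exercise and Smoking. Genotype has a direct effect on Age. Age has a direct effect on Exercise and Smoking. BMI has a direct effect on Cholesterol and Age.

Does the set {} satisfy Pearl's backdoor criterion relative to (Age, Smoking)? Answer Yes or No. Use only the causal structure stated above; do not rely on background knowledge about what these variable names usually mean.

No

Backdoor paths from Age to Smoking (paths whose first edge points into Age):
  P1: Age <- BMI -> Cholesterol -> Smoking
Condition 1 (no descendant of Age in the set): holds — descendants of Age are {Exercise, Smoking}; none are in {}.
Condition 2 (every backdoor path blocked by {}):
  P1: open — no interior node is in the conditioning set.
{} does not satisfy the backdoor criterion.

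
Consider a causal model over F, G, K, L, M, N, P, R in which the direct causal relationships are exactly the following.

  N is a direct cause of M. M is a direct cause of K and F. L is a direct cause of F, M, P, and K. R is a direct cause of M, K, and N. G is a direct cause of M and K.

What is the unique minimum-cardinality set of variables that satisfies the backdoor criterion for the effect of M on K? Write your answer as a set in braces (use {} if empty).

Variables eligible for adjustment (non-descendants of M, excluding M and K): {G, L, N, P, R}.
Backdoor paths from M to K:
  P1: M <- L -> K
  P2: M <- R -> K
  P3: M <- G -> K
  P4: M <- N <- R -> K
The empty set is not sufficient: P1 (M <- L -> K) has no collider blocking it and no conditioned non-collider, so it is open.
Try {G, L, R}:
  P1: blocked at fork node L ∈ conditioning set.
  P2: blocked at fork node R ∈ conditioning set.
  P3: blocked at fork node G ∈ conditioning set.
  P4: blocked at fork node R ∈ conditioning set.
{G, L, R} contains no descendant of M and blocks every backdoor path.
Every element of {G, L, R} is needed (dropping G leaves P3 open; dropping L leaves P1 open; dropping R leaves P2 open), so no proper subset is valid.
Among all size-3 subsets of the eligible variables, only {G, L, R} blocks every backdoor path, so it is the unique smallest valid adjustment set.

{G, L, R}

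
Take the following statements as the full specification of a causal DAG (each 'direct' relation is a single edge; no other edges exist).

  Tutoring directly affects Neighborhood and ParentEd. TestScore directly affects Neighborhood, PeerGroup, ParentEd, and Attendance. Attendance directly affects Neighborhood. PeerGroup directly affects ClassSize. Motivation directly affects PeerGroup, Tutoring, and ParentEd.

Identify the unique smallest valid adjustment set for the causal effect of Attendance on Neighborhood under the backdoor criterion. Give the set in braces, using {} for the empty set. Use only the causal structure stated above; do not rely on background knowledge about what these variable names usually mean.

{TestScore}

Variables eligible for adjustment (non-descendants of Attendance, excluding Attendance and Neighborhood): {ClassSize, Motivation, ParentEd, PeerGroup, TestScore, Tutoring}.
Backdoor paths from Attendance to Neighborhood:
  P1: Attendance <- TestScore -> Neighborhood
  P2: Attendance <- TestScore -> PeerGroup <- Motivation -> Tutoring -> Neighborhood
  P3: Attendance <- TestScore -> PeerGroup <- Motivation -> ParentEd <- Tutoring -> Neighborhood
  P4: Attendance <- TestScore -> ParentEd <- Motivation -> Tutoring -> Neighborhood
  P5: Attendance <- TestScore -> ParentEd <- Tutoring -> Neighborhood
The empty set is not sufficient: P1 (Attendance <- TestScore -> Neighborhood) has no collider blocking it and no conditioned non-collider, so it is open.
Try {TestScore}:
  P1: blocked at fork node TestScore ∈ conditioning set.
  P2: blocked at fork node TestScore ∈ conditioning set.
  P3: blocked at fork node TestScore ∈ conditioning set.
  P4: blocked at fork node TestScore ∈ conditioning set.
  P5: blocked at fork node TestScore ∈ conditioning set.
{TestScore} contains no descendant of Attendance and blocks every backdoor path.
No other singleton works — e.g. {Motivation} leaves P1 open — so {TestScore} is the unique smallest valid adjustment set.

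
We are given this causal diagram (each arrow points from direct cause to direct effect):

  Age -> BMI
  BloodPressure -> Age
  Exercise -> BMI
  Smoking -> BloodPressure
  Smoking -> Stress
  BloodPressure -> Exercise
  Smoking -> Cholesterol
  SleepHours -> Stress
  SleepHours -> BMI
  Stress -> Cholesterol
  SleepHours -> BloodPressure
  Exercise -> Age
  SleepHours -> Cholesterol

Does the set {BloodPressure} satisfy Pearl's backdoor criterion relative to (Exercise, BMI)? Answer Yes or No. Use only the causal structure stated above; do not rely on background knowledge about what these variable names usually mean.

Yes

Backdoor paths from Exercise to BMI (paths whose first edge points into Exercise):
  P1: Exercise <- BloodPressure <- SleepHours -> BMI
  P2: Exercise <- BloodPressure <- Smoking -> Stress <- SleepHours -> BMI
  P3: Exercise <- BloodPressure <- Smoking -> Stress -> Cholesterol <- SleepHours -> BMI
  P4: Exercise <- BloodPressure <- Smoking -> Cholesterol <- SleepHours -> BMI
  P5: Exercise <- BloodPressure <- Smoking -> Cholesterol <- Stress <- SleepHours -> BMI
  P6: Exercise <- BloodPressure -> Age -> BMI
Condition 1 (no descendant of Exercise in the set): holds — descendants of Exercise are {Age, BMI}; none are in {BloodPressure}.
Condition 2 (every backdoor path blocked by {BloodPressure}):
  P1: blocked at chain node BloodPressure ∈ conditioning set.
  P2: blocked at chain node BloodPressure ∈ conditioning set.
  P3: blocked at chain node BloodPressure ∈ conditioning set.
  P4: blocked at chain node BloodPressure ∈ conditioning set.
  P5: blocked at chain node BloodPressure ∈ conditioning set.
  P6: blocked at fork node BloodPressure ∈ conditioning set.
{BloodPressure} satisfies the backdoor criterion.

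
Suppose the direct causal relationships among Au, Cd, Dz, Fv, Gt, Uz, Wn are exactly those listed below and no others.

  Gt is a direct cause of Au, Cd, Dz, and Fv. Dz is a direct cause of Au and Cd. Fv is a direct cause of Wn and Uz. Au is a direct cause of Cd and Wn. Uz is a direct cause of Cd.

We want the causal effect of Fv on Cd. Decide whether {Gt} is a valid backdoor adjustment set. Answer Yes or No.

Yes

Backdoor paths from Fv to Cd (paths whose first edge points into Fv):
  P1: Fv <- Gt -> Dz -> Au -> Cd
  P2: Fv <- Gt -> Dz -> Cd
  P3: Fv <- Gt -> Au <- Dz -> Cd
  P4: Fv <- Gt -> Au -> Cd
  P5: Fv <- Gt -> Cd
Condition 1 (no descendant of Fv in the set): holds — descendants of Fv are {Cd, Uz, Wn}; none are in {Gt}.
Condition 2 (every backdoor path blocked by {Gt}):
  P1: blocked at fork node Gt ∈ conditioning set.
  P2: blocked at fork node Gt ∈ conditioning set.
  P3: blocked at fork node Gt ∈ conditioning set.
  P4: blocked at fork node Gt ∈ conditioning set.
  P5: blocked at fork node Gt ∈ conditioning set.
{Gt} satisfies the backdoor criterion.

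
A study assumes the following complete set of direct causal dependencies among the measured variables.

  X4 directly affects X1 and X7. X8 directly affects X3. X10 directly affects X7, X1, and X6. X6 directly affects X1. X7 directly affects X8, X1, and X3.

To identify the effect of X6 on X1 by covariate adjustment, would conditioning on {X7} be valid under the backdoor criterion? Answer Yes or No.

Backdoor paths from X6 to X1 (paths whose first edge points into X6):
  P1: X6 <- X10 -> X7 <- X4 -> X1
  P2: X6 <- X10 -> X7 -> X1
  P3: X6 <- X10 -> X1
Condition 1 (no descendant of X6 in the set): holds — descendants of X6 are {X1}; none are in {X7}.
Condition 2 (every backdoor path blocked by {X7}):
  P1: open — collider(s) X7 are conditioned on (or have a conditioned descendant) and no non-collider on the path is in the set.
  P2: blocked at chain node X7 ∈ conditioning set.
  P3: open — no interior node is in the conditioning set.
{X7} does not satisfy the backdoor criterion.

No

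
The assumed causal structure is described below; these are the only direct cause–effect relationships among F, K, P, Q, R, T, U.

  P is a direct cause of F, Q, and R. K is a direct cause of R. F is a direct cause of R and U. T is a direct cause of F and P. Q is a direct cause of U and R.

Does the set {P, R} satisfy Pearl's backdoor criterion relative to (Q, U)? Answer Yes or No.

No

Backdoor paths from Q to U (paths whose first edge points into Q):
  P1: Q <- P <- T -> F -> U
  P2: Q <- P -> F -> U
  P3: Q <- P -> R <- F -> U
Condition 1 (no descendant of Q in the set): FAILS — R is a descendant of Q.
Condition 2 (every backdoor path blocked by {P, R}):
  P1: blocked at chain node P ∈ conditioning set.
  P2: blocked at fork node P ∈ conditioning set.
  P3: blocked at fork node P ∈ conditioning set.
{P, R} does not satisfy the backdoor criterion.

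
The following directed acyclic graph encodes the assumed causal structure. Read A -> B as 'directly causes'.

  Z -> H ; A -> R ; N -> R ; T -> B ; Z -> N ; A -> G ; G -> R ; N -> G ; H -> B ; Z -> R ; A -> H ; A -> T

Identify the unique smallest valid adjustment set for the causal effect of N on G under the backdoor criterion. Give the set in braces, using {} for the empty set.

Variables eligible for adjustment (non-descendants of N, excluding N and G): {A, B, H, T, Z}.
Backdoor paths from N to G:
  P1: N <- Z -> H <- A -> G
  P2: N <- Z -> H <- A -> R <- G
  P3: N <- Z -> H -> B <- T <- A -> G
  P4: N <- Z -> H -> B <- T <- A -> R <- G
  P5: N <- Z -> R <- A -> G
  P6: N <- Z -> R <- G
Each backdoor path contains an unconditioned collider, so every path is already blocked with the empty conditioning set:
  P1: blocked at collider H (neither it nor any descendant is in the conditioning set).
  P2: blocked at collider H (neither it nor any descendant is in the conditioning set).
  P3: blocked at collider B (neither it nor any descendant is in the conditioning set).
  P4: blocked at collider B (neither it nor any descendant is in the conditioning set).
  P5: blocked at collider R (neither it nor any descendant is in the conditioning set).
  P6: blocked at collider R (neither it nor any descendant is in the conditioning set).
The empty set is therefore the unique smallest valid set.

{}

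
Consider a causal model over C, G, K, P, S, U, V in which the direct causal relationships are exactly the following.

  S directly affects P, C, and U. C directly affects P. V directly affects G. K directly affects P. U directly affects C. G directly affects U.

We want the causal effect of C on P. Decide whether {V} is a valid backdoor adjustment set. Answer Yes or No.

No

Backdoor paths from C to P (paths whose first edge points into C):
  P1: C <- S -> P
  P2: C <- U <- S -> P
Condition 1 (no descendant of C in the set): holds — descendants of C are {P}; none are in {V}.
Condition 2 (every backdoor path blocked by {V}):
  P1: open — no interior node is in the conditioning set.
  P2: open — no interior node is in the conditioning set.
{V} does not satisfy the backdoor criterion.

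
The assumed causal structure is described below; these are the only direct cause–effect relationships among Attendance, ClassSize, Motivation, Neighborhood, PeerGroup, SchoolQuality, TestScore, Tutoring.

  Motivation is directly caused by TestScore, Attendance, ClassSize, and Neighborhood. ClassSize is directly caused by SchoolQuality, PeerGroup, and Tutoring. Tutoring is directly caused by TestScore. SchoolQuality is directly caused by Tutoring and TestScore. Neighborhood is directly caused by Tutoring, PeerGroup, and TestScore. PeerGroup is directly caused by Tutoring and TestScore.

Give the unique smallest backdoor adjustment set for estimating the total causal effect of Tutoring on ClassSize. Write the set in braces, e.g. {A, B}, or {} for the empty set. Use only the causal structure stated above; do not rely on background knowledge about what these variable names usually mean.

{TestScore}

Variables eligible for adjustment (non-descendants of Tutoring, excluding Tutoring and ClassSize): {Attendance, TestScore}.
Backdoor paths from Tutoring to ClassSize:
  P1: Tutoring <- TestScore -> PeerGroup -> ClassSize
  P2: Tutoring <- TestScore -> PeerGroup -> Neighborhood -> Motivation <- ClassSize
  P3: Tutoring <- TestScore -> SchoolQuality -> ClassSize
  P4: Tutoring <- TestScore -> Neighborhood <- PeerGroup -> ClassSize
  P5: Tutoring <- TestScore -> Neighborhood -> Motivation <- ClassSize
  P6: Tutoring <- TestScore -> Motivation <- ClassSize
  P7: Tutoring <- TestScore -> Motivation <- Neighborhood <- PeerGroup -> ClassSize
The empty set is not sufficient: P1 (Tutoring <- TestScore -> PeerGroup -> ClassSize) has no collider blocking it and no conditioned non-collider, so it is open.
Try {TestScore}:
  P1: blocked at fork node TestScore ∈ conditioning set.
  P2: blocked at fork node TestScore ∈ conditioning set.
  P3: blocked at fork node TestScore ∈ conditioning set.
  P4: blocked at fork node TestScore ∈ conditioning set.
  P5: blocked at fork node TestScore ∈ conditioning set.
  P6: blocked at fork node TestScore ∈ conditioning set.
  P7: blocked at fork node TestScore ∈ conditioning set.
{TestScore} contains no descendant of Tutoring and blocks every backdoor path.
No other singleton works — e.g. {Attendance} leaves P1 open — so {TestScore} is the unique smallest valid adjustment set.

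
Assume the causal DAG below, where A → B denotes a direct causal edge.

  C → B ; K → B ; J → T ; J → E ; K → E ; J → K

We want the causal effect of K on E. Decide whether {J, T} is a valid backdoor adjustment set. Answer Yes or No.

Backdoor paths from K to E (paths whose first edge points into K):
  P1: K <- J -> E
Condition 1 (no descendant of K in the set): holds — descendants of K are {B, E}; none are in {J, T}.
Condition 2 (every backdoor path blocked by {J, T}):
  P1: blocked at fork node J ∈ conditioning set.
{J, T} satisfies the backdoor criterion.

Yes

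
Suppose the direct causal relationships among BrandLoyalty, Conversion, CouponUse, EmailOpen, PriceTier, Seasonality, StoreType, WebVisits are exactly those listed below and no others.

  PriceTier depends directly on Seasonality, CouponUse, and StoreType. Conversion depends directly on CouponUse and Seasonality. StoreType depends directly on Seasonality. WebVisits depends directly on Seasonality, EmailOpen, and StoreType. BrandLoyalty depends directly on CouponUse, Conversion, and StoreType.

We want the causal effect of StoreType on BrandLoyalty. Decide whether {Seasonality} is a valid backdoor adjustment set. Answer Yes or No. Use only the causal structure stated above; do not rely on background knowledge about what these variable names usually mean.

Yes

Backdoor paths from StoreType to BrandLoyalty (paths whose first edge points into StoreType):
  P1: StoreType <- Seasonality -> Conversion <- CouponUse -> BrandLoyalty
  P2: StoreType <- Seasonality -> Conversion -> BrandLoyalty
  P3: StoreType <- Seasonality -> PriceTier <- CouponUse -> Conversion -> BrandLoyalty
  P4: StoreType <- Seasonality -> PriceTier <- CouponUse -> BrandLoyalty
Condition 1 (no descendant of StoreType in the set): holds — descendants of StoreType are {BrandLoyalty, PriceTier, WebVisits}; none are in {Seasonality}.
Condition 2 (every backdoor path blocked by {Seasonality}):
  P1: blocked at fork node Seasonality ∈ conditioning set.
  P2: blocked at fork node Seasonality ∈ conditioning set.
  P3: blocked at fork node Seasonality ∈ conditioning set.
  P4: blocked at fork node Seasonality ∈ conditioning set.
{Seasonality} satisfies the backdoor criterion.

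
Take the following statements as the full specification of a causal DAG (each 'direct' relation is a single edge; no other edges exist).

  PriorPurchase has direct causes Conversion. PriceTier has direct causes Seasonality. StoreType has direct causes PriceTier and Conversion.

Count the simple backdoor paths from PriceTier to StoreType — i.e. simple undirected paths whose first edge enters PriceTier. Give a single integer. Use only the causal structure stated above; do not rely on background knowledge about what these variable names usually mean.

0

A backdoor path from PriceTier to StoreType is any simple undirected path whose first edge points into PriceTier (i.e. leaves PriceTier via a parent).
Parents of PriceTier: {Seasonality}.
No simple path from any parent of PriceTier reaches StoreType without revisiting PriceTier, so there are no backdoor paths.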